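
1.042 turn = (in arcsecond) 1.35e+06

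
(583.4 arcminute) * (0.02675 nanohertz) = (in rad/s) 4.54e-12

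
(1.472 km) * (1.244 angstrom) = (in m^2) 1.831e-07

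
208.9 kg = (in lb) 460.5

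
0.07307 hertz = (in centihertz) 7.307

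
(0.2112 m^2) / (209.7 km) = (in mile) 6.258e-10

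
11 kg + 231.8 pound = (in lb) 256.1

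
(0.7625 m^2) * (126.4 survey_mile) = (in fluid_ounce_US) 5.245e+09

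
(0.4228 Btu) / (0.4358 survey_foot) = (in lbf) 755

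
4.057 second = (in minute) 0.06762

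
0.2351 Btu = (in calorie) 59.28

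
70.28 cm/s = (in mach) 0.002064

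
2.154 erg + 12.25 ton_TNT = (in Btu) 4.858e+07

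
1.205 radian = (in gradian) 76.71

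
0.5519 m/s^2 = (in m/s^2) 0.5519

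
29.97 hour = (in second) 1.079e+05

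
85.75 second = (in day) 0.0009925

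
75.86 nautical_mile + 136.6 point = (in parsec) 4.553e-12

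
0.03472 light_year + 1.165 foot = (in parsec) 0.01065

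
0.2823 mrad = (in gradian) 0.01797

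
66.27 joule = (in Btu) 0.06281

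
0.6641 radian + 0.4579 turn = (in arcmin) 1.217e+04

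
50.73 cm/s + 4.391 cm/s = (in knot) 1.071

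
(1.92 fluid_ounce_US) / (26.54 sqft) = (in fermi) 2.303e+10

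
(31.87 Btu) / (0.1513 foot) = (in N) 7.291e+05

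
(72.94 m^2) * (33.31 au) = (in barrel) 2.286e+15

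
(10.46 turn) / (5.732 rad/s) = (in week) 1.896e-05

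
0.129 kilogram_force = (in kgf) 0.129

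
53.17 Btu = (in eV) 3.501e+23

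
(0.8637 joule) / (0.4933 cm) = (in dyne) 1.751e+07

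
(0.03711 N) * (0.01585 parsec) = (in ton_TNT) 4338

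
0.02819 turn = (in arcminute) 608.9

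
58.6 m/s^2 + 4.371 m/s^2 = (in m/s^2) 62.97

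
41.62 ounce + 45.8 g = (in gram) 1226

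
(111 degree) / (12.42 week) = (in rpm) 2.463e-06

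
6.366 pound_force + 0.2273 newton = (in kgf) 2.911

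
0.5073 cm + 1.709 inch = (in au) 3.241e-13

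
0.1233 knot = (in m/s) 0.06343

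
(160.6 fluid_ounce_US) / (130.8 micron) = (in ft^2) 390.9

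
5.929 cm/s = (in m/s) 0.05929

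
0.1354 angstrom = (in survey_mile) 8.413e-15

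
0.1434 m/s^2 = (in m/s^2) 0.1434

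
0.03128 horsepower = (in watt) 23.33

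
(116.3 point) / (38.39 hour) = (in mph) 6.641e-07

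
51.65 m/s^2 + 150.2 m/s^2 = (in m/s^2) 201.8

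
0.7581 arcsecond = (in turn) 5.85e-07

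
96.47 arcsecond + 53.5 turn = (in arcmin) 1.156e+06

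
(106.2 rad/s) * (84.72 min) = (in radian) 5.398e+05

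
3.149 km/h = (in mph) 1.957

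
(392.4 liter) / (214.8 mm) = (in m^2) 1.827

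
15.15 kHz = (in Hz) 1.515e+04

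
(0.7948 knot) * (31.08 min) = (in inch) 3.002e+04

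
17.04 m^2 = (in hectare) 0.001704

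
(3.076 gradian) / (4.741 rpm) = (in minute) 0.001622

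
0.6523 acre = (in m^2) 2640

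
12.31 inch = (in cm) 31.27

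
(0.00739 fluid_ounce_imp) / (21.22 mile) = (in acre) 1.519e-15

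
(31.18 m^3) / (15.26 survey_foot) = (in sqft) 72.16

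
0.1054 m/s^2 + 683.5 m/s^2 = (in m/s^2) 683.6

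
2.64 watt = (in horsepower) 0.00354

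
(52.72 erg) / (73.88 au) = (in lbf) 1.072e-19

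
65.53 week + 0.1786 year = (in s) 4.526e+07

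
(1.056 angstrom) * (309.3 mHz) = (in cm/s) 3.266e-09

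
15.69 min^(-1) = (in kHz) 0.0002615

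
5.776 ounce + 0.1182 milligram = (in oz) 5.776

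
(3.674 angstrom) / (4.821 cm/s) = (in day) 8.82e-14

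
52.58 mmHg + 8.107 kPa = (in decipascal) 1.512e+05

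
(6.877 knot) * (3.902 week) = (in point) 2.367e+10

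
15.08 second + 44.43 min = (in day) 0.03103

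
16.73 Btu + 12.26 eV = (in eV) 1.102e+23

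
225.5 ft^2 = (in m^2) 20.95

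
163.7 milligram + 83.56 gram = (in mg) 8.372e+04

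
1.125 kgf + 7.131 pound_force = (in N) 42.75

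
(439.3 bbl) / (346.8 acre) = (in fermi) 4.977e+10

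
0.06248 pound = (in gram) 28.34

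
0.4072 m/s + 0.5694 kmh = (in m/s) 0.5654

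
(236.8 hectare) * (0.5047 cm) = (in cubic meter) 1.195e+04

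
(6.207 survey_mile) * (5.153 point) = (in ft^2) 195.5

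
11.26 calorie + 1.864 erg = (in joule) 47.11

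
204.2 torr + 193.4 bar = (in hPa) 1.937e+05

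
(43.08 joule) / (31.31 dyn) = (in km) 137.6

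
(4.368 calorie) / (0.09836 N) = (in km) 0.1858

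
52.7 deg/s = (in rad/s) 0.9198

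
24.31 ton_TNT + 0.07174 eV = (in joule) 1.017e+11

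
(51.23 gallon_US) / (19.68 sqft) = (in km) 0.0001061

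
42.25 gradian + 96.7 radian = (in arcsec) 2.008e+07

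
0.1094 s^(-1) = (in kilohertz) 0.0001094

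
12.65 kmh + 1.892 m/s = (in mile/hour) 12.09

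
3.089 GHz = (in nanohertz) 3.089e+18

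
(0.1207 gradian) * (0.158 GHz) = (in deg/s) 1.716e+07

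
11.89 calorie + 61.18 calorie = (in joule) 305.7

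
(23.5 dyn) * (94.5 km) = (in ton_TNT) 5.308e-09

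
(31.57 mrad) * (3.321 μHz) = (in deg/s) 6.007e-06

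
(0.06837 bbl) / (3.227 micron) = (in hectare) 0.3368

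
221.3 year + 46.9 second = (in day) 8.077e+04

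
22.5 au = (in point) 9.541e+15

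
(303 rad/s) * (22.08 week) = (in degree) 2.318e+11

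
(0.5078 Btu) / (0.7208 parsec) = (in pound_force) 5.415e-15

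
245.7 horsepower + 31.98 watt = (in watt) 1.833e+05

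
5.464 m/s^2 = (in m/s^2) 5.464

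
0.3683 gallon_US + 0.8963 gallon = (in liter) 4.787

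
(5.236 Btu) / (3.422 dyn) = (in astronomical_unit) 0.001079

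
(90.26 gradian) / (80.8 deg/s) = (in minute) 0.01676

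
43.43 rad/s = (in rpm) 414.7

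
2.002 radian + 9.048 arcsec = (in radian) 2.002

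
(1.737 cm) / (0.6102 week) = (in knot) 9.149e-08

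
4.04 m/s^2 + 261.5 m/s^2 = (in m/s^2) 265.5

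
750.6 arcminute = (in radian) 0.2183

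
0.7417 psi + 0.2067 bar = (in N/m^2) 2.578e+04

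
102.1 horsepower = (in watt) 7.614e+04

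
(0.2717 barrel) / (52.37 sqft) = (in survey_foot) 0.02913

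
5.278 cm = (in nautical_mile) 2.85e-05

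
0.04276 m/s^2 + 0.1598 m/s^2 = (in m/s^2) 0.2026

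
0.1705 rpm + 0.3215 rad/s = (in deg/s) 19.44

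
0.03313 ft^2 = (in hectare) 3.078e-07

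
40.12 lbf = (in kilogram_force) 18.2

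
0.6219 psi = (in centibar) 4.288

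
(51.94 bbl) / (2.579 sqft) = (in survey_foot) 113.1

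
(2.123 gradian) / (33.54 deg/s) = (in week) 9.419e-08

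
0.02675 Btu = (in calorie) 6.745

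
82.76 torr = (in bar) 0.1103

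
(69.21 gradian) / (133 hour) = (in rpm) 2.168e-05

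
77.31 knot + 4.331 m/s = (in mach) 0.1295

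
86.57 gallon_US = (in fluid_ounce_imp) 1.153e+04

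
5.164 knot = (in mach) 0.007802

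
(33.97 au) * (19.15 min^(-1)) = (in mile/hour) 3.628e+12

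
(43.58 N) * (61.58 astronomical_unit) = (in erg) 4.015e+21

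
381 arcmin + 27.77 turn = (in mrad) 1.746e+05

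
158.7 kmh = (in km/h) 158.7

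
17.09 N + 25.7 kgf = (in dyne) 2.691e+07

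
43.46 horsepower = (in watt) 3.241e+04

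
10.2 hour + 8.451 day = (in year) 0.02432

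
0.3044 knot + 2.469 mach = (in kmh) 3027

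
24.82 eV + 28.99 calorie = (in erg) 1.213e+09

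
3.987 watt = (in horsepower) 0.005347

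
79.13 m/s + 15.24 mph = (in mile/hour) 192.2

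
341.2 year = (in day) 1.245e+05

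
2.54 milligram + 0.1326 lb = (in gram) 60.15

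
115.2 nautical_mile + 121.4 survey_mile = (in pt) 1.159e+09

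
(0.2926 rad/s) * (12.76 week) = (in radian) 2.258e+06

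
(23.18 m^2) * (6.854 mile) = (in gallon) 6.755e+07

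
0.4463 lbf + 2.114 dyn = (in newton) 1.985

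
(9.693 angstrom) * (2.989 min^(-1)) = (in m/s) 4.829e-11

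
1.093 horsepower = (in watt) 815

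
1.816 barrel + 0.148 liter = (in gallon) 76.31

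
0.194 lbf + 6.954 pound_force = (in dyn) 3.18e+06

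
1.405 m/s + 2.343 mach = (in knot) 1554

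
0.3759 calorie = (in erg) 1.573e+07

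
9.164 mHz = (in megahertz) 9.164e-09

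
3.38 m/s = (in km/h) 12.17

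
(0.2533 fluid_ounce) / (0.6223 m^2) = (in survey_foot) 3.949e-05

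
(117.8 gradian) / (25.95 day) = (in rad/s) 8.253e-07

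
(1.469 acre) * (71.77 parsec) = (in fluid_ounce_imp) 4.634e+26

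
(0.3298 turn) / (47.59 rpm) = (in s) 0.4158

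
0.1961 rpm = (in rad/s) 0.02054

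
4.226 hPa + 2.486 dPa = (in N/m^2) 422.8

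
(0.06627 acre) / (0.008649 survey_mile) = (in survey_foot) 63.21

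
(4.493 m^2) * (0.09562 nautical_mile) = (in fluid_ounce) 2.69e+07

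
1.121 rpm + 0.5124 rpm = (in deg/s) 9.8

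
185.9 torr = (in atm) 0.2446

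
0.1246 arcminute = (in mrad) 0.03624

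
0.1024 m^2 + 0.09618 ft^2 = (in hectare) 1.113e-05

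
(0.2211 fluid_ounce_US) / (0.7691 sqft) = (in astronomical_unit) 6.117e-16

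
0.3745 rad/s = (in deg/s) 21.46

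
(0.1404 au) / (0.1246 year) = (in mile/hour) 1.196e+04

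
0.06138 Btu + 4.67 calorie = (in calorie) 20.15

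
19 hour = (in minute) 1140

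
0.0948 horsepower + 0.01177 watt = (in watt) 70.7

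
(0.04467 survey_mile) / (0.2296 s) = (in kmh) 1127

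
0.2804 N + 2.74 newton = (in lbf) 0.679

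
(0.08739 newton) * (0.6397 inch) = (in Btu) 1.346e-06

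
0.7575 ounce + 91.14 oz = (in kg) 2.605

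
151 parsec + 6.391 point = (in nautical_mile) 2.516e+15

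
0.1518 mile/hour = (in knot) 0.1319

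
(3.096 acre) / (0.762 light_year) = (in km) 1.738e-15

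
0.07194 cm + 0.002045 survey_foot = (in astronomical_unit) 8.976e-15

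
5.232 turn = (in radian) 32.87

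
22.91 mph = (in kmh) 36.87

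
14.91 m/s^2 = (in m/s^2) 14.91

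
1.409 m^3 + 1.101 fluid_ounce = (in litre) 1409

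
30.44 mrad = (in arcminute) 104.6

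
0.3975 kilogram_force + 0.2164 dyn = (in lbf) 0.8763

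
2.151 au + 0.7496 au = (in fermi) 4.339e+26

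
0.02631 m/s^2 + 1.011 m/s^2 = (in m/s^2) 1.037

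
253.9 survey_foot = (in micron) 7.739e+07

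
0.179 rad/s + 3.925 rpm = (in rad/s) 0.59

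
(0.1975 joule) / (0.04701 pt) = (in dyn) 1.191e+09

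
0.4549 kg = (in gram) 454.9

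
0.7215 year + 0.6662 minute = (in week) 37.62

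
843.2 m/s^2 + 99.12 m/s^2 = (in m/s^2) 942.3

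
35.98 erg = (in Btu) 3.41e-09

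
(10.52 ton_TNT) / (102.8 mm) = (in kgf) 4.366e+10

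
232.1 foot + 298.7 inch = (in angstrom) 7.833e+11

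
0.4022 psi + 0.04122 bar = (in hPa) 68.95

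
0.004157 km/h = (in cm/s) 0.1155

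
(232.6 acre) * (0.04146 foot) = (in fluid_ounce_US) 4.022e+08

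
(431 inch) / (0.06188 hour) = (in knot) 0.09553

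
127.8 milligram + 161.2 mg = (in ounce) 0.01019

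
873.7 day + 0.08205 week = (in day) 874.3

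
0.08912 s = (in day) 1.031e-06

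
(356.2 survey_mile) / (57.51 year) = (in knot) 0.0006144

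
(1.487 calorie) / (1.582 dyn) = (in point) 1.115e+09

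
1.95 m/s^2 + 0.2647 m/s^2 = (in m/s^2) 2.215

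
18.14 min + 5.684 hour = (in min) 359.2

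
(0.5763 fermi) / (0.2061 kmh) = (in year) 3.192e-22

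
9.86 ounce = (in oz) 9.86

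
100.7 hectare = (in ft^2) 1.084e+07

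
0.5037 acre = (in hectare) 0.2038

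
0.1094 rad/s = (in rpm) 1.045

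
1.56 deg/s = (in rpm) 0.26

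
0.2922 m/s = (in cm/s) 29.22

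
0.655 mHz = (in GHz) 6.55e-13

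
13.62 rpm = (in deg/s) 81.72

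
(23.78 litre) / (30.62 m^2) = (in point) 2.201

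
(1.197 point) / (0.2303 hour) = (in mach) 1.496e-09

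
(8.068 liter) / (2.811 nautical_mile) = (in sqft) 1.668e-05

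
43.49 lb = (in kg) 19.73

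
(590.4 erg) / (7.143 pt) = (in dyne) 2343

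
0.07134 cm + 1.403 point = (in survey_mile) 7.508e-07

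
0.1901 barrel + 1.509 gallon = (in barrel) 0.226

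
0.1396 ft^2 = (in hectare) 1.297e-06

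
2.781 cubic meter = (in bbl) 17.49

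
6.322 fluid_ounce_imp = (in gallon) 0.04745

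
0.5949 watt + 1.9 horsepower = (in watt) 1417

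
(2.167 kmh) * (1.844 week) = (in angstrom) 6.713e+15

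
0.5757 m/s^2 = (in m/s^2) 0.5757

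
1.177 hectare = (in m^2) 1.177e+04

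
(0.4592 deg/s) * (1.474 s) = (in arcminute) 40.61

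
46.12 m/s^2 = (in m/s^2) 46.12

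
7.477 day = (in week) 1.068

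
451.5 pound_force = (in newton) 2008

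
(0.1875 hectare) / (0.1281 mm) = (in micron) 1.464e+13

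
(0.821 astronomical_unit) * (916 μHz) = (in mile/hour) 2.517e+08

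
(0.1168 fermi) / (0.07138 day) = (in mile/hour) 4.236e-20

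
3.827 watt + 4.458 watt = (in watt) 8.285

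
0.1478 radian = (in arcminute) 508.1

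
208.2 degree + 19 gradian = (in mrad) 3932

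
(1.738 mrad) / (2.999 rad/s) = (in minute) 9.659e-06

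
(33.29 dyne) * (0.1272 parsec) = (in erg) 1.307e+19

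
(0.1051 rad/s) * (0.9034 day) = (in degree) 4.7e+05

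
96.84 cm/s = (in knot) 1.882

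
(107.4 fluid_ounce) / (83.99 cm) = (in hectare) 3.782e-07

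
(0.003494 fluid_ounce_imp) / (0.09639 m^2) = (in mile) 6.4e-10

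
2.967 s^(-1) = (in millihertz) 2967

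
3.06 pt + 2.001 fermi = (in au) 7.216e-15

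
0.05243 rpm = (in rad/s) 0.00549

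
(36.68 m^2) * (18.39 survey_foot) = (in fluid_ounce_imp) 7.236e+06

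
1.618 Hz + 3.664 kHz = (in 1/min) 2.199e+05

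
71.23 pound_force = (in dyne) 3.168e+07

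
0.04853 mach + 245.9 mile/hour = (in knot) 245.8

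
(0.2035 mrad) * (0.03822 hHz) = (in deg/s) 0.04456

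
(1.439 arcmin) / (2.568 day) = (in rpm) 1.802e-08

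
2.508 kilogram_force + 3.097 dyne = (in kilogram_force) 2.508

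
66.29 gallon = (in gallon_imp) 55.2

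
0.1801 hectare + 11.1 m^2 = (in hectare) 0.1812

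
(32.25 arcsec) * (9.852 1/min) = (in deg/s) 0.001471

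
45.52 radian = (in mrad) 4.552e+04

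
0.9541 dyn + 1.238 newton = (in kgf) 0.1262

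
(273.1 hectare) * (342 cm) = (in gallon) 2.467e+09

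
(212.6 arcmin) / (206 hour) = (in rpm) 7.963e-07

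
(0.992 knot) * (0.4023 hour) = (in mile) 0.4593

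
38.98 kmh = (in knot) 21.05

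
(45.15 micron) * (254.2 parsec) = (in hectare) 3.541e+10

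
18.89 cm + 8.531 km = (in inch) 3.359e+05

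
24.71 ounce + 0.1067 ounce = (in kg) 0.7035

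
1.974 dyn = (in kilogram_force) 2.013e-06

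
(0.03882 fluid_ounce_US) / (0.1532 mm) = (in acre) 1.852e-06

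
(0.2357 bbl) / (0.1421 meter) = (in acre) 6.516e-05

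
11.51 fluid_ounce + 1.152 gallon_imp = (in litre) 5.577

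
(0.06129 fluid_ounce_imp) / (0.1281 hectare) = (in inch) 5.352e-08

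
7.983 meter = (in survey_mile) 0.00496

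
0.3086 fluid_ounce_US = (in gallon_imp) 0.002008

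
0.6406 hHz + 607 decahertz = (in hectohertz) 61.34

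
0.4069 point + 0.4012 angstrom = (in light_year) 1.517e-20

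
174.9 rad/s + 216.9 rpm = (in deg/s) 1.132e+04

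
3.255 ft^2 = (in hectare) 3.024e-05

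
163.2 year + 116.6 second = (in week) 8510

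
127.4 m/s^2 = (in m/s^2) 127.4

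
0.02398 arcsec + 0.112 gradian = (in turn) 0.00028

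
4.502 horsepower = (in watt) 3357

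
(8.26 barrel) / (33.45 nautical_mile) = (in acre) 5.238e-09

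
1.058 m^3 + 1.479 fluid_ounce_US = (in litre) 1058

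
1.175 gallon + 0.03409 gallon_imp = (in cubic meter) 0.004603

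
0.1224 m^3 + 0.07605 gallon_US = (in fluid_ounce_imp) 4318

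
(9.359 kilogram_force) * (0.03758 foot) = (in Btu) 0.0009964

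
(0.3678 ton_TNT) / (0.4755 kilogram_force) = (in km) 3.3e+05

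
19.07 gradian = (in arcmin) 1030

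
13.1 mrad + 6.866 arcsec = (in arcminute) 45.15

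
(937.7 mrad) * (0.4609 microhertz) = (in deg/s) 2.476e-05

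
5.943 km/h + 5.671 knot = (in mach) 0.01342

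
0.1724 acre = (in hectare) 0.06977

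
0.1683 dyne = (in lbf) 3.784e-07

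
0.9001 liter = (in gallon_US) 0.2378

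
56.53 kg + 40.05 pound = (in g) 7.47e+04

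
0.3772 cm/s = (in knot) 0.007332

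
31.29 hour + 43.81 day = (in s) 3.898e+06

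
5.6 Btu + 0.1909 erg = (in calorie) 1412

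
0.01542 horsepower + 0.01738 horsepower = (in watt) 24.46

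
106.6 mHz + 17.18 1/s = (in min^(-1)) 1037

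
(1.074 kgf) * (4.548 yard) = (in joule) 43.8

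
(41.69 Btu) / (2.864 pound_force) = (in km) 3.453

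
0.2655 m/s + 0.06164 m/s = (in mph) 0.7318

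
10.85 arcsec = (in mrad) 0.0526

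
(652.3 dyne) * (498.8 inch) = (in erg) 8.264e+05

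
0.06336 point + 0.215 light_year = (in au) 1.36e+04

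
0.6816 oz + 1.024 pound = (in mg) 4.838e+05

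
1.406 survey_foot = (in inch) 16.87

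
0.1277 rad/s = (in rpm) 1.219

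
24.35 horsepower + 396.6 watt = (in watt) 1.855e+04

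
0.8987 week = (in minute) 9059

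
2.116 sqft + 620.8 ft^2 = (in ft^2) 622.9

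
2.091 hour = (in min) 125.5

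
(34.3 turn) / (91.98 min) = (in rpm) 0.3729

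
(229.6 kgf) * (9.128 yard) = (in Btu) 17.81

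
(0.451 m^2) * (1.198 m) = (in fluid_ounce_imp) 1.902e+04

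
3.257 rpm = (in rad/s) 0.3411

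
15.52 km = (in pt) 4.399e+07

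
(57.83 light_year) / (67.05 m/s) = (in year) 2.587e+08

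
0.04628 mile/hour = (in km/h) 0.07448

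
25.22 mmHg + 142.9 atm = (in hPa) 1.448e+05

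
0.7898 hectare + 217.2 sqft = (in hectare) 0.7918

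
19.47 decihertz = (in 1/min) 116.8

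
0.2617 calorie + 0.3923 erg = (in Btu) 0.001038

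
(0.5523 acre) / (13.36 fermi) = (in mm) 1.673e+20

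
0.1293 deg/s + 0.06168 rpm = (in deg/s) 0.4994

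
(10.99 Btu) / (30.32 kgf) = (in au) 2.607e-10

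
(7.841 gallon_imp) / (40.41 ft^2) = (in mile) 5.9e-06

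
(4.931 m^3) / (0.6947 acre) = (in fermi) 1.754e+12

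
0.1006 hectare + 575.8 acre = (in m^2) 2.331e+06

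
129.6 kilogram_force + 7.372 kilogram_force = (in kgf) 137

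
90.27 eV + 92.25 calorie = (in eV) 2.409e+21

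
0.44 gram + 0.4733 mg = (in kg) 0.0004405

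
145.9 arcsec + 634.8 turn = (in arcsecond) 8.227e+08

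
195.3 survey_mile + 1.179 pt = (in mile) 195.3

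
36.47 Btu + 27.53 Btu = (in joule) 6.752e+04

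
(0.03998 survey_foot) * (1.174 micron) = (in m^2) 1.431e-08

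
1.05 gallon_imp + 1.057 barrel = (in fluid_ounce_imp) 6083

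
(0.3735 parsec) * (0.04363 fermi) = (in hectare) 5.028e-05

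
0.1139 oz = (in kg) 0.003229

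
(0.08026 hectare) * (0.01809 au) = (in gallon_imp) 4.778e+14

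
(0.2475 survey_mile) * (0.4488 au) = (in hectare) 2.674e+09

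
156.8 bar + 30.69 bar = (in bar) 187.5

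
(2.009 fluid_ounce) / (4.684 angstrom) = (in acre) 31.34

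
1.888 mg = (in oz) 6.66e-05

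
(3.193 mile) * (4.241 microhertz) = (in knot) 0.04236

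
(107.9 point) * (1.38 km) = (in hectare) 0.005253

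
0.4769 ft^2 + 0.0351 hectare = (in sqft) 3779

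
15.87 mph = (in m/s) 7.095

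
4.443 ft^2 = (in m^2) 0.4128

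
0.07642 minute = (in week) 7.581e-06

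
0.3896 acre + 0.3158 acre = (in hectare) 0.2855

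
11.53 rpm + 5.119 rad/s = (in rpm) 60.41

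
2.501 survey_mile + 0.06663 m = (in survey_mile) 2.501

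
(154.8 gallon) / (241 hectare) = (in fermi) 2.431e+08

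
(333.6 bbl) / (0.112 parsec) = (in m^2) 1.535e-14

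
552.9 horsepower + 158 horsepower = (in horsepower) 710.9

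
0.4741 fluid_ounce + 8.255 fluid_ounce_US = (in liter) 0.2582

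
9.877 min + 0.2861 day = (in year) 0.0008026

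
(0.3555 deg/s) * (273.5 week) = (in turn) 1.633e+05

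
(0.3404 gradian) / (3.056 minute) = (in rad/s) 2.916e-05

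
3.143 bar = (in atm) 3.102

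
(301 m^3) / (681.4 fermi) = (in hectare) 4.417e+10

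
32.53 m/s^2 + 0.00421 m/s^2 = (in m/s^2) 32.53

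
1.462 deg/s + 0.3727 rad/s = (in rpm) 3.803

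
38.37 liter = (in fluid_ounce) 1297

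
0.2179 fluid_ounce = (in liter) 0.006444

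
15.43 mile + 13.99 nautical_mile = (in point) 1.438e+08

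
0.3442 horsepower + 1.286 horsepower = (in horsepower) 1.63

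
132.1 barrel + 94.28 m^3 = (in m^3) 115.3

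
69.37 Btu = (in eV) 4.568e+23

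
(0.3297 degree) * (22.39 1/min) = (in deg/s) 0.123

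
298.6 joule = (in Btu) 0.283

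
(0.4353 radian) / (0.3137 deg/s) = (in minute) 1.325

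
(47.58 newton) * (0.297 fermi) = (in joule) 1.413e-14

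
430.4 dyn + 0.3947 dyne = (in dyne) 430.8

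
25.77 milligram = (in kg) 2.577e-05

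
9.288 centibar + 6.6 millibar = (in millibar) 99.48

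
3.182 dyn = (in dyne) 3.182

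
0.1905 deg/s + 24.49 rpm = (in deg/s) 147.1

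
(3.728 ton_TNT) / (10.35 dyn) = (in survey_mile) 9.364e+10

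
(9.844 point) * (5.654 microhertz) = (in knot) 3.817e-08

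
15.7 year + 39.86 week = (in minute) 8.654e+06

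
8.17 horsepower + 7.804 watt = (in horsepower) 8.18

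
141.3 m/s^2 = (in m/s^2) 141.3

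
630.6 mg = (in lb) 0.00139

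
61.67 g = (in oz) 2.175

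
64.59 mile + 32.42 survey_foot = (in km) 104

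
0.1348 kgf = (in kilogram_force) 0.1348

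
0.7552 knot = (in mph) 0.8691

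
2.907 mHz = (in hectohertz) 2.907e-05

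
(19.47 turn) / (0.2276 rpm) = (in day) 0.05941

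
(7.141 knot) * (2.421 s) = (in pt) 2.521e+04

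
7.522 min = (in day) 0.005224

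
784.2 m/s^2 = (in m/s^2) 784.2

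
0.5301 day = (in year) 0.001452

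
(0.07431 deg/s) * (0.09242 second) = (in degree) 0.006868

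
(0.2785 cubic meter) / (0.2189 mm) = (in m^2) 1272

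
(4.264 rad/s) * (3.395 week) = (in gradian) 5.574e+08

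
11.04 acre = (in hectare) 4.468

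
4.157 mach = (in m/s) 1415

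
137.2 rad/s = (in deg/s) 7861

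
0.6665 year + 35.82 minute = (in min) 3.503e+05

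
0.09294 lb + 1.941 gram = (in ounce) 1.556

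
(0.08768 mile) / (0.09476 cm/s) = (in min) 2482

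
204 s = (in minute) 3.4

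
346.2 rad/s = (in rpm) 3306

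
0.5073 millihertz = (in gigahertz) 5.073e-13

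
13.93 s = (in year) 4.417e-07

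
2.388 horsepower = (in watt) 1781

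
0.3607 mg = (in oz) 1.272e-05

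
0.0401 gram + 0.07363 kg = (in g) 73.67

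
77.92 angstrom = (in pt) 2.209e-05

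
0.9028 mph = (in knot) 0.7845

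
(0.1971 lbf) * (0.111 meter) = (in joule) 0.09732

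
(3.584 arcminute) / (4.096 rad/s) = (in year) 8.071e-12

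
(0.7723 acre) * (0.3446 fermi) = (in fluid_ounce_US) 3.642e-08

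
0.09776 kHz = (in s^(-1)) 97.76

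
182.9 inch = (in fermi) 4.646e+15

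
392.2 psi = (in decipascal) 2.704e+07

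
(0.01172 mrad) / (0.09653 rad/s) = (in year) 3.85e-12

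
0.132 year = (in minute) 6.938e+04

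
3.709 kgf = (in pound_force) 8.177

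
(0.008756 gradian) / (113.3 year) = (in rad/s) 3.849e-14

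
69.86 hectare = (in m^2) 6.986e+05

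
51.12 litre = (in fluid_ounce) 1729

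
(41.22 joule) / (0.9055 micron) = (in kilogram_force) 4.642e+06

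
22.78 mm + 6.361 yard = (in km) 0.005839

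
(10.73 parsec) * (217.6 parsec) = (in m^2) 2.223e+36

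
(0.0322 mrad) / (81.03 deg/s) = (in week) 3.765e-11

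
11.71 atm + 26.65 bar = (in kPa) 3852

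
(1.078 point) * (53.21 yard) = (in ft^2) 0.1992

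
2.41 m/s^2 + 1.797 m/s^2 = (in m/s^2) 4.207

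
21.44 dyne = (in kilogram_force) 2.186e-05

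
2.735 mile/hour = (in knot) 2.377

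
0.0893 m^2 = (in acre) 2.207e-05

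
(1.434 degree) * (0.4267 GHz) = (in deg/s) 6.119e+08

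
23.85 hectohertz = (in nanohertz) 2.385e+12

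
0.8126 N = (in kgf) 0.08286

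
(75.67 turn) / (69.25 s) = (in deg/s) 393.4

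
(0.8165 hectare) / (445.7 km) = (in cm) 1.832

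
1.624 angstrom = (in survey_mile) 1.009e-13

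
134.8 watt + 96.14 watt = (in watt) 230.9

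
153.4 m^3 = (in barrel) 964.9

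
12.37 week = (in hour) 2078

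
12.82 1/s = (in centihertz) 1282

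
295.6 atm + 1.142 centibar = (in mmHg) 2.247e+05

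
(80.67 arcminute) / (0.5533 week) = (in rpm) 6.696e-07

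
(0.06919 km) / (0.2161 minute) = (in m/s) 5.336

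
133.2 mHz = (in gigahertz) 1.332e-10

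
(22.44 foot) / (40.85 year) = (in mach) 1.559e-11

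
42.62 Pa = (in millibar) 0.4262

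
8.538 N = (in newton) 8.538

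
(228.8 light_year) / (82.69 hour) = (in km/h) 2.618e+13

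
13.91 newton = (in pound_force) 3.127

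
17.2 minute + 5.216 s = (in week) 0.001715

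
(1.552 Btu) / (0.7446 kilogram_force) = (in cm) 2.242e+04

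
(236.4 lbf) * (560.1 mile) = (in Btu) 8.984e+05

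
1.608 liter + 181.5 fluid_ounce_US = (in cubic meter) 0.006976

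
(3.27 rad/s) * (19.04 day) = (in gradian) 3.425e+08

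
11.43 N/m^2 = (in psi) 0.001658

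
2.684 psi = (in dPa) 1.851e+05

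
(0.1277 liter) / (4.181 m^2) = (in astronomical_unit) 2.042e-16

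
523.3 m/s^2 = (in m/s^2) 523.3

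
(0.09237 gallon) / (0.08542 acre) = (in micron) 1.012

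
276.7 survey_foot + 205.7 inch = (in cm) 8956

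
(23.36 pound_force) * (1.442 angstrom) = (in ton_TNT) 3.581e-18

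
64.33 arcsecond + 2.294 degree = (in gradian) 2.569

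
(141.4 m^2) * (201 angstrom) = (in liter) 0.002842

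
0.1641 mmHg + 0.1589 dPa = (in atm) 0.0002161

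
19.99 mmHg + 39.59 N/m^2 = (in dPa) 2.705e+04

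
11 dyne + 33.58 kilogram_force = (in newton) 329.3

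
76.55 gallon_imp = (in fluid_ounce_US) 1.177e+04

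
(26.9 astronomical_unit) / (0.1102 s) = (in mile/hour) 8.169e+13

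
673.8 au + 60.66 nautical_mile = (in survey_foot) 3.307e+14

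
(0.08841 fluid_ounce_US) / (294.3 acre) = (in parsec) 7.115e-29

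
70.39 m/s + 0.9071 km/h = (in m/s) 70.64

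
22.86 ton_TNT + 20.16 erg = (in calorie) 2.286e+10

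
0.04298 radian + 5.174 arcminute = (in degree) 2.549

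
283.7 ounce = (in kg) 8.043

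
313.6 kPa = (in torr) 2352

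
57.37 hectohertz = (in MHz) 0.005737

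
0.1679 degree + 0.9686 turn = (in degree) 348.9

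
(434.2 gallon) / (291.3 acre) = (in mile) 8.664e-10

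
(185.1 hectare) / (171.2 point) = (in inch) 1.207e+09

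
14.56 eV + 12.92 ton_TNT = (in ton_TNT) 12.92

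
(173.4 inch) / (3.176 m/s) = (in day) 1.605e-05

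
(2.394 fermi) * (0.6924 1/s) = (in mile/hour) 3.708e-15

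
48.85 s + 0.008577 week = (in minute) 87.27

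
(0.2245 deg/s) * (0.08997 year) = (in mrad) 1.112e+07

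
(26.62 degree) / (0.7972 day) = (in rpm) 6.441e-05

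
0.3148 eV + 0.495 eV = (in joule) 1.297e-19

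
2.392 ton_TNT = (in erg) 1.001e+17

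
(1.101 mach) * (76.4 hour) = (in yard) 1.128e+08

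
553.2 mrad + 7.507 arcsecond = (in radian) 0.5532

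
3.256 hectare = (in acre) 8.046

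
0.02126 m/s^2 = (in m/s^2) 0.02126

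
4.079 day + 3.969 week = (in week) 4.552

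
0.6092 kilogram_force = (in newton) 5.974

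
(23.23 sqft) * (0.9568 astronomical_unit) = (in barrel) 1.943e+12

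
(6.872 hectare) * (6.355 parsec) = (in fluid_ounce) 4.557e+26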